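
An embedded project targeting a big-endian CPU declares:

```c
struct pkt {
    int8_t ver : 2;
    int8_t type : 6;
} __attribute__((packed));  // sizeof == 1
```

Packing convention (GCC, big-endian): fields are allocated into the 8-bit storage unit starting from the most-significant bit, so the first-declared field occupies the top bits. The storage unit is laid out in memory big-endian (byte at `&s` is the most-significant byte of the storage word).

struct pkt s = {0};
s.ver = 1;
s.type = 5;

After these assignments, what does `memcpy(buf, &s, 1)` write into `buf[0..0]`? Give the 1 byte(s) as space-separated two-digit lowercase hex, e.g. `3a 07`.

[6+:2] ver=1 & 0x3 = 0x1; word=0x40
[0+:6] type=5 & 0x3f = 0x5; word=0x45
word = 0x45 → big-endian bytes:
  [0]=0x45

45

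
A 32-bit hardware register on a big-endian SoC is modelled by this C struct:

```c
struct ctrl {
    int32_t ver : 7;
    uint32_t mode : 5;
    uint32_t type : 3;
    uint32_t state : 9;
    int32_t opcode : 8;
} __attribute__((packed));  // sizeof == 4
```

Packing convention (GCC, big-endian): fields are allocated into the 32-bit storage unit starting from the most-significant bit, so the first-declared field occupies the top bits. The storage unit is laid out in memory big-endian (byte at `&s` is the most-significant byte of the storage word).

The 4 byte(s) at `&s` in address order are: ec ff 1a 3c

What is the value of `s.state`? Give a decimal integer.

282

[0]=0xec [1]=0xff [2]=0x1a [3]=0x3c (big-endian) → word 0xecff1a3c
ver [25+:7] = (word>>25) & 0x7f = 118
mode [20+:5] = (word>>20) & 0x1f = 15
type [17+:3] = (word>>17) & 0x7 = 7
state [8+:9] = (word>>8) & 0x1ff = 282  ←
opcode [0+:8] = (word>>0) & 0xff = 60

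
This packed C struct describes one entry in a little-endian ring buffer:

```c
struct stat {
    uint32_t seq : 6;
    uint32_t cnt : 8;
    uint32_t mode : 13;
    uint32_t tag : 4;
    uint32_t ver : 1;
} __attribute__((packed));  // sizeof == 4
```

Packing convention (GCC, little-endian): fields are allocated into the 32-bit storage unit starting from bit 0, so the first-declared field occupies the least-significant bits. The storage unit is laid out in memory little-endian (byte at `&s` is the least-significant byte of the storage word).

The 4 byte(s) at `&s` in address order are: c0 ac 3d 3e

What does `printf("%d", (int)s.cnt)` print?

[0]=0xc0 [1]=0xac [2]=0x3d [3]=0x3e (little-endian) → word 0x3e3dacc0
seq:6 @ bit 0 → (0x3e3dacc0>>0)&0x3f = 0x0
cnt:8 @ bit 6 → (0x3e3dacc0>>6)&0xff = 0xb3  ←
mode:13 @ bit 14 → (0x3e3dacc0>>14)&0x1fff = 0x18f6
tag:4 @ bit 27 → (0x3e3dacc0>>27)&0xf = 0x7
ver:1 @ bit 31 → (0x3e3dacc0>>31)&0x1 = 0x0

179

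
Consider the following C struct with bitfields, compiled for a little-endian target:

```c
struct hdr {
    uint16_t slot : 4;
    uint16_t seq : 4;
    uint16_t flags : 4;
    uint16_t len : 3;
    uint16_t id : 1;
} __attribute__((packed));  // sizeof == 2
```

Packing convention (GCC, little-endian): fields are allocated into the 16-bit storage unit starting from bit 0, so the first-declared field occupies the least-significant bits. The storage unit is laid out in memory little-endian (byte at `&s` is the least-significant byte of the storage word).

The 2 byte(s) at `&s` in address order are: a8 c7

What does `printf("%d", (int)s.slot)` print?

[0]=0xa8 [1]=0xc7 (little-endian) → word 0xc7a8
slot:4 @ bit 0 → (0xc7a8>>0)&0xf = 0x8  ←
seq:4 @ bit 4 → (0xc7a8>>4)&0xf = 0xa
flags:4 @ bit 8 → (0xc7a8>>8)&0xf = 0x7
len:3 @ bit 12 → (0xc7a8>>12)&0x7 = 0x4
id:1 @ bit 15 → (0xc7a8>>15)&0x1 = 0x1

8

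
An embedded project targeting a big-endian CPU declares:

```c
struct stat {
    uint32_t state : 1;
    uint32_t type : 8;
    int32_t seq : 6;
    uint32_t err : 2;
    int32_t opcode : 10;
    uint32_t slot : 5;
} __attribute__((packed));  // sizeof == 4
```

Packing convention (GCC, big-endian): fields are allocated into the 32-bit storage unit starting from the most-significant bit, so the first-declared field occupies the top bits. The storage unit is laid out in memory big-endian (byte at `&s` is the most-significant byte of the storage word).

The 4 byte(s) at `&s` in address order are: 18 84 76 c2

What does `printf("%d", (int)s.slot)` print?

[0]=0x18 [1]=0x84 [2]=0x76 [3]=0xc2 (big-endian) → word 0x188476c2
state [31+:1] = (word>>31) & 0x1 = 0
type [23+:8] = (word>>23) & 0xff = 49
seq [17+:6] = (word>>17) & 0x3f = 2
err [15+:2] = (word>>15) & 0x3 = 0
opcode [5+:10] = (word>>5) & 0x3ff = 950
slot [0+:5] = (word>>0) & 0x1f = 2  ←

2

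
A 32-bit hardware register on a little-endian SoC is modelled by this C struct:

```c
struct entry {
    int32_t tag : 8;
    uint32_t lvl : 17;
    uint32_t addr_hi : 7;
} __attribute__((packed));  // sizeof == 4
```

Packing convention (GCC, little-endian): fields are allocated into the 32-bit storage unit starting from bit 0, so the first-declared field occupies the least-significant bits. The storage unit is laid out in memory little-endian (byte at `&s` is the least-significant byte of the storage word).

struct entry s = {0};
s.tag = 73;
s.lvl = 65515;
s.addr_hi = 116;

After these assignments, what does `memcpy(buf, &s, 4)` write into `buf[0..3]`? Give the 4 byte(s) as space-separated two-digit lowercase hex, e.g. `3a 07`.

tag (8b) val=73 bits=0x49 at bit 0: 0x00000049
lvl (17b) val=65515 bits=0xffeb at bit 8: 0x00ffeb49
addr_hi (7b) val=116 bits=0x74 at bit 25: 0xe8ffeb49
word = 0xe8ffeb49 → little-endian bytes:
  [0]=0x49  [1]=0xeb  [2]=0xff  [3]=0xe8

49 eb ff e8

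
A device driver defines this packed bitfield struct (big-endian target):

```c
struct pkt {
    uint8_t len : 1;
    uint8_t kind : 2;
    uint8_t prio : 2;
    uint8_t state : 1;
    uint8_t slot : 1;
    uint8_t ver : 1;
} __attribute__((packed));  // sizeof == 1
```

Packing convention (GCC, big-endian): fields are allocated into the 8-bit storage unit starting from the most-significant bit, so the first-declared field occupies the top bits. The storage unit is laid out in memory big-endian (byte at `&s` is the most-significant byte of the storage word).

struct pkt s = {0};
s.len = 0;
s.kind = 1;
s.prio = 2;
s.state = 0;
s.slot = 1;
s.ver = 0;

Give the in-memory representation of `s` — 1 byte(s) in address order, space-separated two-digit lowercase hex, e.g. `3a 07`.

32

len:1 = 0 → 0x0 << 7 → word 0x00
kind:2 = 1 → 0x1 << 5 → word 0x20
prio:2 = 2 → 0x2 << 3 → word 0x30
state:1 = 0 → 0x0 << 2 → word 0x30
slot:1 = 1 → 0x1 << 1 → word 0x32
ver:1 = 0 → 0x0 << 0 → word 0x32
word = 0x32 → big-endian bytes:
  [0]=0x32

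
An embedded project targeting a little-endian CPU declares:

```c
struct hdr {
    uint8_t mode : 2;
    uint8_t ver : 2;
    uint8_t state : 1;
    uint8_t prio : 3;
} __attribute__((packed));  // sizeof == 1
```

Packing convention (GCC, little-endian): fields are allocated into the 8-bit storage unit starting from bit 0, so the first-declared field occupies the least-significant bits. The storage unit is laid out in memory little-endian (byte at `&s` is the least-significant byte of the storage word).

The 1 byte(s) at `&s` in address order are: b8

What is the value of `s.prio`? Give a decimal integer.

5

[0]=0xb8 (little-endian) → word 0xb8
mode:2 @ bit 0 → (0xb8>>0)&0x3 = 0x0
ver:2 @ bit 2 → (0xb8>>2)&0x3 = 0x2
state:1 @ bit 4 → (0xb8>>4)&0x1 = 0x1
prio:3 @ bit 5 → (0xb8>>5)&0x7 = 0x5  ←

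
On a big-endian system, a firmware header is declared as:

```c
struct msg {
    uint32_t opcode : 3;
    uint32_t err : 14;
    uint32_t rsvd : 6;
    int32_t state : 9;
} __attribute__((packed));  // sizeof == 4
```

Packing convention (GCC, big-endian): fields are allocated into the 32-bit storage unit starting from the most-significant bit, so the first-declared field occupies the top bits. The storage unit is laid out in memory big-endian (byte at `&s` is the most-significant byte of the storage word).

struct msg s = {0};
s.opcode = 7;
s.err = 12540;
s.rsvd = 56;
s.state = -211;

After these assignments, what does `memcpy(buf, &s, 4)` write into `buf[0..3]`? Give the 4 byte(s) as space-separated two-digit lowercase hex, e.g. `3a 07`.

f8 7e 71 2d

[29+:3] opcode=7 & 0x7 = 0x7; word=0xe0000000
[15+:14] err=12540 & 0x3fff = 0x30fc; word=0xf87e0000
[9+:6] rsvd=56 & 0x3f = 0x38; word=0xf87e7000
[0+:9] state=-211 & 0x1ff = 0x12d; word=0xf87e712d
word = 0xf87e712d → big-endian bytes:
  [0]=0xf8  [1]=0x7e  [2]=0x71  [3]=0x2d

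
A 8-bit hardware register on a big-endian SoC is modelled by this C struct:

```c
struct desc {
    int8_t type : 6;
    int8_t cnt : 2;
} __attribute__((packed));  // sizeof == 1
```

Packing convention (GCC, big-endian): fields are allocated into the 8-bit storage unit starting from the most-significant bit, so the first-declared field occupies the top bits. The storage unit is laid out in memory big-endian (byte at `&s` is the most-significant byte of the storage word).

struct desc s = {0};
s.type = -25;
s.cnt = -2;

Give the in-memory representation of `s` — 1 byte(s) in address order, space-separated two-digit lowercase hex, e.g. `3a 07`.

type:6 = -25 → 0x27 << 2 → word 0x9c
cnt:2 = -2 → 0x2 << 0 → word 0x9e
word = 0x9e → big-endian bytes:
  [0]=0x9e

9e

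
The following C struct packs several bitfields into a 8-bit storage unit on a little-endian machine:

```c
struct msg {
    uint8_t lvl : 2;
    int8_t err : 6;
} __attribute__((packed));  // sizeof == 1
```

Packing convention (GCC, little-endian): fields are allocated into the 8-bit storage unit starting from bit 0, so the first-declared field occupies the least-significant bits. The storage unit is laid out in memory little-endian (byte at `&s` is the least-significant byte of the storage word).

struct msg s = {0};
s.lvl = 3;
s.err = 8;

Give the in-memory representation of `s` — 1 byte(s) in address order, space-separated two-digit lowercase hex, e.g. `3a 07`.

23

[0+:2] lvl=3 & 0x3 = 0x3; word=0x03
[2+:6] err=8 & 0x3f = 0x8; word=0x23
word = 0x23 → little-endian bytes:
  [0]=0x23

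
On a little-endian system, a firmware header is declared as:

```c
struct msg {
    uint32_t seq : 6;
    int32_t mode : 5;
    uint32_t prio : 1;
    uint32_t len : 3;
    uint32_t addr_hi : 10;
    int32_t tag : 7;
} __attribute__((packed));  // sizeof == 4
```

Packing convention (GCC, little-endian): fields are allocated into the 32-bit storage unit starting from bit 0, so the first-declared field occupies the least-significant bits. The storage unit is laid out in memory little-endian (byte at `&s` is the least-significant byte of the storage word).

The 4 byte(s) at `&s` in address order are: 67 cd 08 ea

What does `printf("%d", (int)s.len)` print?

[0]=0x67 [1]=0xcd [2]=0x08 [3]=0xea (little-endian) → word 0xea08cd67
seq [0+:6] = (word>>0) & 0x3f = 39
mode [6+:5] = (word>>6) & 0x1f = 21
prio [11+:1] = (word>>11) & 0x1 = 1
len [12+:3] = (word>>12) & 0x7 = 4  ←
addr_hi [15+:10] = (word>>15) & 0x3ff = 17
tag [25+:7] = (word>>25) & 0x7f = 117

4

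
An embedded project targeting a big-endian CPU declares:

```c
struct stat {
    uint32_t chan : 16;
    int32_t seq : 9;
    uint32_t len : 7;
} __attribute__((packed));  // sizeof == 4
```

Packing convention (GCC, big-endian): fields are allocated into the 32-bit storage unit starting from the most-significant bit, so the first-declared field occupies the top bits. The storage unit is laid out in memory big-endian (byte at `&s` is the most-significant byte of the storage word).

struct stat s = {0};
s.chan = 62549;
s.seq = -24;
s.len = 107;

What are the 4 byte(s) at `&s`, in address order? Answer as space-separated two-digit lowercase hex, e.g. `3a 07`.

[16+:16] chan=62549 & 0xffff = 0xf455; word=0xf4550000
[7+:9] seq=-24 & 0x1ff = 0x1e8; word=0xf455f400
[0+:7] len=107 & 0x7f = 0x6b; word=0xf455f46b
word = 0xf455f46b → big-endian bytes:
  [0]=0xf4  [1]=0x55  [2]=0xf4  [3]=0x6b

f4 55 f4 6b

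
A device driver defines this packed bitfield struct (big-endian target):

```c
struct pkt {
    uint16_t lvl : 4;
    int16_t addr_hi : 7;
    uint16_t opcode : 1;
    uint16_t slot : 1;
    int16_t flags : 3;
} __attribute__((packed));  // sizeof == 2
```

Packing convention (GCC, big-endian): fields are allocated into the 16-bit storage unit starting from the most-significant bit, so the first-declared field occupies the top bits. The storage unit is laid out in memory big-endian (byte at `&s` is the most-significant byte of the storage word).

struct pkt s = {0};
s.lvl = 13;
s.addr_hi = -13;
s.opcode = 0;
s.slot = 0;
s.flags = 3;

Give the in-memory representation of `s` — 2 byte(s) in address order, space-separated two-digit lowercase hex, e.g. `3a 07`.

lvl (4b) val=13 bits=0xd at bit 12: 0xd000
addr_hi (7b) val=-13 bits=0x73 at bit 5: 0xde60
opcode (1b) val=0 bits=0x0 at bit 4: 0xde60
slot (1b) val=0 bits=0x0 at bit 3: 0xde60
flags (3b) val=3 bits=0x3 at bit 0: 0xde63
word = 0xde63 → big-endian bytes:
  [0]=0xde  [1]=0x63

de 63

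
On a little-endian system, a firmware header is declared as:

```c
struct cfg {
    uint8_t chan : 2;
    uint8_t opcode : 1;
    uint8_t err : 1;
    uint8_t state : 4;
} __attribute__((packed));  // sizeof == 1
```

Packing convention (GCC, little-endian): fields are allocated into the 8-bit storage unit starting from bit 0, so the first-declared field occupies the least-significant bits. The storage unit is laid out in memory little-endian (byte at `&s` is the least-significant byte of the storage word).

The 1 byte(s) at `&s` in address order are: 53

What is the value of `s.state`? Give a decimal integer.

5

[0]=0x53 (little-endian) → word 0x53
chan [0+:2] = (word>>0) & 0x3 = 3
opcode [2+:1] = (word>>2) & 0x1 = 0
err [3+:1] = (word>>3) & 0x1 = 0
state [4+:4] = (word>>4) & 0xf = 5  ←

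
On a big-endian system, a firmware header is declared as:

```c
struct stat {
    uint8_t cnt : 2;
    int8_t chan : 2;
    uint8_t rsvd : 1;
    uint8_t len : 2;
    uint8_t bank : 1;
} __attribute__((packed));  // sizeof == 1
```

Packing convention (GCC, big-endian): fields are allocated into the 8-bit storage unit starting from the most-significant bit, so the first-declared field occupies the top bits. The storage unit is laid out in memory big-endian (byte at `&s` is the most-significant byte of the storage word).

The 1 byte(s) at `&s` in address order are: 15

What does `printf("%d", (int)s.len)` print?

2

[0]=0x15 (big-endian) → word 0x15
cnt [6+:2] = (word>>6) & 0x3 = 0
chan [4+:2] = (word>>4) & 0x3 = 1
rsvd [3+:1] = (word>>3) & 0x1 = 0
len [1+:2] = (word>>1) & 0x3 = 2  ←
bank [0+:1] = (word>>0) & 0x1 = 1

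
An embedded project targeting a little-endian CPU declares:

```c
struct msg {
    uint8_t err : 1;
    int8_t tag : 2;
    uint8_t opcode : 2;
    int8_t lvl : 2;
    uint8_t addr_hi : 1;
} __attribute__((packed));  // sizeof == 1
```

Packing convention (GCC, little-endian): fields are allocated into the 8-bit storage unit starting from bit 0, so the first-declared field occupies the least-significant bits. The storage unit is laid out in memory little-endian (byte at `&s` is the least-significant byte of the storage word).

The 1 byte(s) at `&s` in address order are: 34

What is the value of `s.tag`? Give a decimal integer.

[0]=0x34 (little-endian) → word 0x34
err:1 @ bit 0 → (0x34>>0)&0x1 = 0x0
tag:2 @ bit 1 → (0x34>>1)&0x3 = 0x2  ←
opcode:2 @ bit 3 → (0x34>>3)&0x3 = 0x2
lvl:2 @ bit 5 → (0x34>>5)&0x3 = 0x1
addr_hi:1 @ bit 7 → (0x34>>7)&0x1 = 0x0
tag signed 2b, MSB=1: 2 - 4 = -2

-2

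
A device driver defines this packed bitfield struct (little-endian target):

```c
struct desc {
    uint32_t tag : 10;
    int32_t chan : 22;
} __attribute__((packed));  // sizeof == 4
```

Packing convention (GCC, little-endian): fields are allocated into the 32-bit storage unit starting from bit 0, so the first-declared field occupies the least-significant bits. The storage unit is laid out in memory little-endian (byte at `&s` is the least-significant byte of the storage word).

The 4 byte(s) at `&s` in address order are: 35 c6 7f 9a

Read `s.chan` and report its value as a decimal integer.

[0]=0x35 [1]=0xc6 [2]=0x7f [3]=0x9a (little-endian) → word 0x9a7fc635
tag:10 @ bit 0 → (0x9a7fc635>>0)&0x3ff = 0x235
chan:22 @ bit 10 → (0x9a7fc635>>10)&0x3fffff = 0x269ff1  ←
chan signed 22b, MSB=1: 2531313 - 4194304 = -1662991

-1662991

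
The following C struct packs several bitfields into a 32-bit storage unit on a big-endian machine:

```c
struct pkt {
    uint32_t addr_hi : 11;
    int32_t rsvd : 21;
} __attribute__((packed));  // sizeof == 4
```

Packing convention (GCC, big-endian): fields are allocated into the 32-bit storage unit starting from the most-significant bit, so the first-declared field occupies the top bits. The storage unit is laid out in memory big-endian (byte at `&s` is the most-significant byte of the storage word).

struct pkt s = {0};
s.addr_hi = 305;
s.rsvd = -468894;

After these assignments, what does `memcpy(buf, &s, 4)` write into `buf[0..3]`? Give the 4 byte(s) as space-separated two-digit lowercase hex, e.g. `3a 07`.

26 38 d8 62

addr_hi (11b) val=305 bits=0x131 at bit 21: 0x26200000
rsvd (21b) val=-468894 bits=0x18d862 at bit 0: 0x2638d862
word = 0x2638d862 → big-endian bytes:
  [0]=0x26  [1]=0x38  [2]=0xd8  [3]=0x62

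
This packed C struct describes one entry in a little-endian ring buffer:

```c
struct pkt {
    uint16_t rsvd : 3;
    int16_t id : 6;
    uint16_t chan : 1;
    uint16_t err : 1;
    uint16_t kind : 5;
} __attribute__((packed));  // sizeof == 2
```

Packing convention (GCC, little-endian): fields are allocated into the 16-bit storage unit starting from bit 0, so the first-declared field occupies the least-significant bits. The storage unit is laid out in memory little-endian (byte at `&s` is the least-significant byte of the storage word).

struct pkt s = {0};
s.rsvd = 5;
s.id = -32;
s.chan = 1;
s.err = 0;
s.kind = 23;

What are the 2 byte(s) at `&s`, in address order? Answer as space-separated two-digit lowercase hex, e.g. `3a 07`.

rsvd:3 = 5 → 0x5 << 0 → word 0x0005
id:6 = -32 → 0x20 << 3 → word 0x0105
chan:1 = 1 → 0x1 << 9 → word 0x0305
err:1 = 0 → 0x0 << 10 → word 0x0305
kind:5 = 23 → 0x17 << 11 → word 0xbb05
word = 0xbb05 → little-endian bytes:
  [0]=0x05  [1]=0xbb

05 bb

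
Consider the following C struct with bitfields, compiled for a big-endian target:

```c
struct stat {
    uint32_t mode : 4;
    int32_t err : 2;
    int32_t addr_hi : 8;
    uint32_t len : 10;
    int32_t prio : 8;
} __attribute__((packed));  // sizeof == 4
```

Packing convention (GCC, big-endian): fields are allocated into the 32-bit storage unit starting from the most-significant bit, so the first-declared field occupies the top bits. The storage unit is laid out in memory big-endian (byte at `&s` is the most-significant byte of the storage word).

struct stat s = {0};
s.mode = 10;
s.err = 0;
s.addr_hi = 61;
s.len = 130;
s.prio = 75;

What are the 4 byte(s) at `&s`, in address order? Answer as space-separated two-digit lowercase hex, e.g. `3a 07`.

mode:4 = 10 → 0xa << 28 → word 0xa0000000
err:2 = 0 → 0x0 << 26 → word 0xa0000000
addr_hi:8 = 61 → 0x3d << 18 → word 0xa0f40000
len:10 = 130 → 0x82 << 8 → word 0xa0f48200
prio:8 = 75 → 0x4b << 0 → word 0xa0f4824b
word = 0xa0f4824b → big-endian bytes:
  [0]=0xa0  [1]=0xf4  [2]=0x82  [3]=0x4b

a0 f4 82 4b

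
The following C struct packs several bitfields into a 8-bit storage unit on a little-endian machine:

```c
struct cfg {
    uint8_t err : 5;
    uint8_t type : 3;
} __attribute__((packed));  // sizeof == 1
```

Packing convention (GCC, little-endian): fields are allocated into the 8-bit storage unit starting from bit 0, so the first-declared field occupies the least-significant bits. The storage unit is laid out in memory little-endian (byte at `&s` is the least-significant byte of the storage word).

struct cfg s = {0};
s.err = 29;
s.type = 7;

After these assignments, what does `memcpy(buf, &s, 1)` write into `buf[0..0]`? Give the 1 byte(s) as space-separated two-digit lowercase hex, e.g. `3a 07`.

err (5b) val=29 bits=0x1d at bit 0: 0x1d
type (3b) val=7 bits=0x7 at bit 5: 0xfd
word = 0xfd → little-endian bytes:
  [0]=0xfd

fd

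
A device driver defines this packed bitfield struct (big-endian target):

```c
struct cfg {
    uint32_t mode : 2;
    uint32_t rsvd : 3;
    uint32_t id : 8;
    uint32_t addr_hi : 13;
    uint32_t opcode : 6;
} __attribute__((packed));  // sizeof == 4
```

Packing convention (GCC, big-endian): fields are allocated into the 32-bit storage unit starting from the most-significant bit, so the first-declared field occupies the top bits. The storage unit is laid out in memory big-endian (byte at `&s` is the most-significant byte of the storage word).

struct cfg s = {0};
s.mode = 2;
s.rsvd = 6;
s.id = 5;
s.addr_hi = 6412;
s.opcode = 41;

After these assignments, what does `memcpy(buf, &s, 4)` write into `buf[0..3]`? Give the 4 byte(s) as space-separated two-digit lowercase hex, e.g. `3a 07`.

b0 2e 43 29

mode (2b) val=2 bits=0x2 at bit 30: 0x80000000
rsvd (3b) val=6 bits=0x6 at bit 27: 0xb0000000
id (8b) val=5 bits=0x5 at bit 19: 0xb0280000
addr_hi (13b) val=6412 bits=0x190c at bit 6: 0xb02e4300
opcode (6b) val=41 bits=0x29 at bit 0: 0xb02e4329
word = 0xb02e4329 → big-endian bytes:
  [0]=0xb0  [1]=0x2e  [2]=0x43  [3]=0x29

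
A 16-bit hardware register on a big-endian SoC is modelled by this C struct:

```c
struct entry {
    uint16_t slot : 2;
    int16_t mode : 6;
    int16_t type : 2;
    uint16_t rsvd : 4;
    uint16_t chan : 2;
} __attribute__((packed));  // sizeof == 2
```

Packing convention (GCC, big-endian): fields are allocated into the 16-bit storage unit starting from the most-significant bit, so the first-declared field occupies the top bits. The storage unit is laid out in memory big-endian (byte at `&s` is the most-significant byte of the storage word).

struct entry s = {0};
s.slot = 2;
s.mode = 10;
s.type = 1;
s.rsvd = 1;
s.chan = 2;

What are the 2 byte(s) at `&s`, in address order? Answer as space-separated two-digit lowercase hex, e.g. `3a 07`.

[14+:2] slot=2 & 0x3 = 0x2; word=0x8000
[8+:6] mode=10 & 0x3f = 0xa; word=0x8a00
[6+:2] type=1 & 0x3 = 0x1; word=0x8a40
[2+:4] rsvd=1 & 0xf = 0x1; word=0x8a44
[0+:2] chan=2 & 0x3 = 0x2; word=0x8a46
word = 0x8a46 → big-endian bytes:
  [0]=0x8a  [1]=0x46

8a 46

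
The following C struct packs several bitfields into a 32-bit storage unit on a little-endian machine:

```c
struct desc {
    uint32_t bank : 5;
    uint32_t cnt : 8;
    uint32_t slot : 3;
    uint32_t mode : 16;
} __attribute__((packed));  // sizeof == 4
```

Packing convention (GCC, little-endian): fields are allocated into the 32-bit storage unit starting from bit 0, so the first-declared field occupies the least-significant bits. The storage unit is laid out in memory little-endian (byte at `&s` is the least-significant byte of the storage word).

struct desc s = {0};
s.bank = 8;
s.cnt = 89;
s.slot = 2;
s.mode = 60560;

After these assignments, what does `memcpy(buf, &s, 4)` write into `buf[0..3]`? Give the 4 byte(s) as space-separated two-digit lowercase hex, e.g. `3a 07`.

28 4b 90 ec

[0+:5] bank=8 & 0x1f = 0x8; word=0x00000008
[5+:8] cnt=89 & 0xff = 0x59; word=0x00000b28
[13+:3] slot=2 & 0x7 = 0x2; word=0x00004b28
[16+:16] mode=60560 & 0xffff = 0xec90; word=0xec904b28
word = 0xec904b28 → little-endian bytes:
  [0]=0x28  [1]=0x4b  [2]=0x90  [3]=0xec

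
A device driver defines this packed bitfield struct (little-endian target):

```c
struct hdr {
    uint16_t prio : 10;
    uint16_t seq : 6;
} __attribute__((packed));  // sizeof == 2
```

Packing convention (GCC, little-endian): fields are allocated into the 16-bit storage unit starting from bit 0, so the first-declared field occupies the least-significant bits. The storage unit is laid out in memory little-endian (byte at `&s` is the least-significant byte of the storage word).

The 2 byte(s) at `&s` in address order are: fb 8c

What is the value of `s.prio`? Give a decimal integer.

[0]=0xfb [1]=0x8c (little-endian) → word 0x8cfb
prio:10 @ bit 0 → (0x8cfb>>0)&0x3ff = 0xfb  ←
seq:6 @ bit 10 → (0x8cfb>>10)&0x3f = 0x23

251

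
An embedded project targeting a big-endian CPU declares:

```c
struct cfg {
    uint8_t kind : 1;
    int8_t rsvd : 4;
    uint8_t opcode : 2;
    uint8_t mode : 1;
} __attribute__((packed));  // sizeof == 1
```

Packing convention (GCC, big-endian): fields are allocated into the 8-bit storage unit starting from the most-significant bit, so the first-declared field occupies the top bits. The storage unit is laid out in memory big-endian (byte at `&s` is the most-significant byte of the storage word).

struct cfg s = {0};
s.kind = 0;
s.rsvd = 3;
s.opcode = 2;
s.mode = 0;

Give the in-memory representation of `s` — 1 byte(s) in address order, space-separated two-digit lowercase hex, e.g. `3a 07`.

1c

kind (1b) val=0 bits=0x0 at bit 7: 0x00
rsvd (4b) val=3 bits=0x3 at bit 3: 0x18
opcode (2b) val=2 bits=0x2 at bit 1: 0x1c
mode (1b) val=0 bits=0x0 at bit 0: 0x1c
word = 0x1c → big-endian bytes:
  [0]=0x1c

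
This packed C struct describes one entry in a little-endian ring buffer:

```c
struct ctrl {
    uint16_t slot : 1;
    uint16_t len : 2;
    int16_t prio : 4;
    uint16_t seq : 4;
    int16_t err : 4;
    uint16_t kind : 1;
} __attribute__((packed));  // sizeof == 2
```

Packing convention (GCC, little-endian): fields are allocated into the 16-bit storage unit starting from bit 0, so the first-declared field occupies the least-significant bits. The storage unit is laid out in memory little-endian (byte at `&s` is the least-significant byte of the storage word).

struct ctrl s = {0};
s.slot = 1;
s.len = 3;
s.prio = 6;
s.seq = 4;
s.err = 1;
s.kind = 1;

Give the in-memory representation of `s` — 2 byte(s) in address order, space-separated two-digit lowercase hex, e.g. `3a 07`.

slot:1 = 1 → 0x1 << 0 → word 0x0001
len:2 = 3 → 0x3 << 1 → word 0x0007
prio:4 = 6 → 0x6 << 3 → word 0x0037
seq:4 = 4 → 0x4 << 7 → word 0x0237
err:4 = 1 → 0x1 << 11 → word 0x0a37
kind:1 = 1 → 0x1 << 15 → word 0x8a37
word = 0x8a37 → little-endian bytes:
  [0]=0x37  [1]=0x8a

37 8a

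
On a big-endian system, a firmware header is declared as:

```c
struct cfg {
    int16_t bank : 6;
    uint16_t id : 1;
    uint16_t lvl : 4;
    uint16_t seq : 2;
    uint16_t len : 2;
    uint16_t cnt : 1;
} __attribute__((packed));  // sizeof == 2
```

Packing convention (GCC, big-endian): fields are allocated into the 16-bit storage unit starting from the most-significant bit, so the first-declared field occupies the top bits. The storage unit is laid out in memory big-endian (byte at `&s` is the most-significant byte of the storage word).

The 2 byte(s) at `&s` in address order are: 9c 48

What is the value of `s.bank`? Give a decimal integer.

[0]=0x9c [1]=0x48 (big-endian) → word 0x9c48
bank:6 @ bit 10 → (0x9c48>>10)&0x3f = 0x27  ←
id:1 @ bit 9 → (0x9c48>>9)&0x1 = 0x0
lvl:4 @ bit 5 → (0x9c48>>5)&0xf = 0x2
seq:2 @ bit 3 → (0x9c48>>3)&0x3 = 0x1
len:2 @ bit 1 → (0x9c48>>1)&0x3 = 0x0
cnt:1 @ bit 0 → (0x9c48>>0)&0x1 = 0x0
bank signed 6b, MSB=1: 39 - 64 = -25

-25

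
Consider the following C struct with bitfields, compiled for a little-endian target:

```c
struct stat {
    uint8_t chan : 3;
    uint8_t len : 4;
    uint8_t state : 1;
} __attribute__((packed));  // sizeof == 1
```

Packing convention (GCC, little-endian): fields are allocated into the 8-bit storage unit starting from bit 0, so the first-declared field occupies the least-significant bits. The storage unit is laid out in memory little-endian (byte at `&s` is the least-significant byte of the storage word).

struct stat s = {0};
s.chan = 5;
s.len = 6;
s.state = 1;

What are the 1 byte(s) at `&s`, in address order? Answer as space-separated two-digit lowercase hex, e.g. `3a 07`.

chan:3 = 5 → 0x5 << 0 → word 0x05
len:4 = 6 → 0x6 << 3 → word 0x35
state:1 = 1 → 0x1 << 7 → word 0xb5
word = 0xb5 → little-endian bytes:
  [0]=0xb5

b5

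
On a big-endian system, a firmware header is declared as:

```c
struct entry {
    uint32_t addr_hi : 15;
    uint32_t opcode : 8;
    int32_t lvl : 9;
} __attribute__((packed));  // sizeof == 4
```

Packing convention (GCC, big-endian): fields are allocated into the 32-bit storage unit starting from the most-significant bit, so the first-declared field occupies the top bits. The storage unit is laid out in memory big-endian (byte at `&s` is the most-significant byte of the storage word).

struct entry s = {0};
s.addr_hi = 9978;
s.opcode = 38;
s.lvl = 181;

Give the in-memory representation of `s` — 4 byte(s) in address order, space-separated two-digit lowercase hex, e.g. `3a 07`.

4d f4 4c b5

addr_hi (15b) val=9978 bits=0x26fa at bit 17: 0x4df40000
opcode (8b) val=38 bits=0x26 at bit 9: 0x4df44c00
lvl (9b) val=181 bits=0xb5 at bit 0: 0x4df44cb5
word = 0x4df44cb5 → big-endian bytes:
  [0]=0x4d  [1]=0xf4  [2]=0x4c  [3]=0xb5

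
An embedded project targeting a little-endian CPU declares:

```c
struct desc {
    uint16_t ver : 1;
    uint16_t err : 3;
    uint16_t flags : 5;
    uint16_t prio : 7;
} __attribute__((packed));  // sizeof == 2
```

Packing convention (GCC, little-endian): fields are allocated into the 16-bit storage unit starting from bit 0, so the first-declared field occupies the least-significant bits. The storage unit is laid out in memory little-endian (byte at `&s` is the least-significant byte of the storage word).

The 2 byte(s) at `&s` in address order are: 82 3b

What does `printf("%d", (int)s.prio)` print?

[0]=0x82 [1]=0x3b (little-endian) → word 0x3b82
ver [0+:1] = (word>>0) & 0x1 = 0
err [1+:3] = (word>>1) & 0x7 = 1
flags [4+:5] = (word>>4) & 0x1f = 24
prio [9+:7] = (word>>9) & 0x7f = 29  ←

29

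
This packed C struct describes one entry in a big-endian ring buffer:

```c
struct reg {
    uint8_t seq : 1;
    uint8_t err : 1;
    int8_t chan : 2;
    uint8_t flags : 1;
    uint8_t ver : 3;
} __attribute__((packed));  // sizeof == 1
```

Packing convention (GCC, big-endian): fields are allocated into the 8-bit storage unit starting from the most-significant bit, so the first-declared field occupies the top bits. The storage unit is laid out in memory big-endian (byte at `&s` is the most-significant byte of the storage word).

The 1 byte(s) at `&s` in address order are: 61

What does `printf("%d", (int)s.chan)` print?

[0]=0x61 (big-endian) → word 0x61
seq:1 @ bit 7 → (0x61>>7)&0x1 = 0x0
err:1 @ bit 6 → (0x61>>6)&0x1 = 0x1
chan:2 @ bit 4 → (0x61>>4)&0x3 = 0x2  ←
flags:1 @ bit 3 → (0x61>>3)&0x1 = 0x0
ver:3 @ bit 0 → (0x61>>0)&0x7 = 0x1
chan signed 2b, MSB=1: 2 - 4 = -2

-2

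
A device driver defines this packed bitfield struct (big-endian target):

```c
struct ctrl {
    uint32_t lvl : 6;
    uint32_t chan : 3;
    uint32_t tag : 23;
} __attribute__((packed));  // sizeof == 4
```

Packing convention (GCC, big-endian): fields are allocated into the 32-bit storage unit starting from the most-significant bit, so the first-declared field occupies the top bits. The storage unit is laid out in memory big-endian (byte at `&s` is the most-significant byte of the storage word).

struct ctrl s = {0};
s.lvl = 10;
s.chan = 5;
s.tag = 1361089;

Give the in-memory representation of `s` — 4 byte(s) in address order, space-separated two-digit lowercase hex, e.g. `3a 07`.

[26+:6] lvl=10 & 0x3f = 0xa; word=0x28000000
[23+:3] chan=5 & 0x7 = 0x5; word=0x2a800000
[0+:23] tag=1361089 & 0x7fffff = 0x14c4c1; word=0x2a94c4c1
word = 0x2a94c4c1 → big-endian bytes:
  [0]=0x2a  [1]=0x94  [2]=0xc4  [3]=0xc1

2a 94 c4 c1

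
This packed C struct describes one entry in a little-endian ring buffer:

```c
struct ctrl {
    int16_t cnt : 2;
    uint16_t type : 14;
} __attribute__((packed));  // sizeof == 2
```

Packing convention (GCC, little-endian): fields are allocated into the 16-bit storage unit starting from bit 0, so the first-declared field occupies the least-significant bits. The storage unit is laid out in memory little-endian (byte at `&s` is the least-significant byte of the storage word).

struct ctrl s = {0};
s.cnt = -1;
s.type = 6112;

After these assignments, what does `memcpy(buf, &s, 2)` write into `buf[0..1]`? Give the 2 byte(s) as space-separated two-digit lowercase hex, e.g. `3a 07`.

[0+:2] cnt=-1 & 0x3 = 0x3; word=0x0003
[2+:14] type=6112 & 0x3fff = 0x17e0; word=0x5f83
word = 0x5f83 → little-endian bytes:
  [0]=0x83  [1]=0x5f

83 5f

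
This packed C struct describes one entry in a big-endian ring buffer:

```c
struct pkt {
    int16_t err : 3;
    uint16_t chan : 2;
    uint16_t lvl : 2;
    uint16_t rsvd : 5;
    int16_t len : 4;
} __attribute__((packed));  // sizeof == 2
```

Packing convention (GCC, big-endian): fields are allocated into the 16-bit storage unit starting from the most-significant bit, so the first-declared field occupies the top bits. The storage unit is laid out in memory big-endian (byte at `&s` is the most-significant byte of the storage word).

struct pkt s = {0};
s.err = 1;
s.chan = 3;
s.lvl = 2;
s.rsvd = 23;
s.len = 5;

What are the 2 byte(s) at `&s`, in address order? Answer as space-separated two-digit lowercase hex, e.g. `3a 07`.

err (3b) val=1 bits=0x1 at bit 13: 0x2000
chan (2b) val=3 bits=0x3 at bit 11: 0x3800
lvl (2b) val=2 bits=0x2 at bit 9: 0x3c00
rsvd (5b) val=23 bits=0x17 at bit 4: 0x3d70
len (4b) val=5 bits=0x5 at bit 0: 0x3d75
word = 0x3d75 → big-endian bytes:
  [0]=0x3d  [1]=0x75

3d 75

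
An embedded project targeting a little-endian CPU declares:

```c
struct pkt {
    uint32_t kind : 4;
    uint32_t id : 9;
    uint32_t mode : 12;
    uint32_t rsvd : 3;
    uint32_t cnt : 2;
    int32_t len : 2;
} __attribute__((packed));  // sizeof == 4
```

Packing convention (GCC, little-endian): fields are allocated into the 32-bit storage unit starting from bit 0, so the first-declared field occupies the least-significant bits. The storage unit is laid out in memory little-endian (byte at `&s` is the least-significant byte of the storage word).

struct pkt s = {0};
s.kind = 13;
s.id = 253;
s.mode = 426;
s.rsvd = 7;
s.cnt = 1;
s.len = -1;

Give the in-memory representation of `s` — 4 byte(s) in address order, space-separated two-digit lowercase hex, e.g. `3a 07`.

dd 4f 35 de

[0+:4] kind=13 & 0xf = 0xd; word=0x0000000d
[4+:9] id=253 & 0x1ff = 0xfd; word=0x00000fdd
[13+:12] mode=426 & 0xfff = 0x1aa; word=0x00354fdd
[25+:3] rsvd=7 & 0x7 = 0x7; word=0x0e354fdd
[28+:2] cnt=1 & 0x3 = 0x1; word=0x1e354fdd
[30+:2] len=-1 & 0x3 = 0x3; word=0xde354fdd
word = 0xde354fdd → little-endian bytes:
  [0]=0xdd  [1]=0x4f  [2]=0x35  [3]=0xde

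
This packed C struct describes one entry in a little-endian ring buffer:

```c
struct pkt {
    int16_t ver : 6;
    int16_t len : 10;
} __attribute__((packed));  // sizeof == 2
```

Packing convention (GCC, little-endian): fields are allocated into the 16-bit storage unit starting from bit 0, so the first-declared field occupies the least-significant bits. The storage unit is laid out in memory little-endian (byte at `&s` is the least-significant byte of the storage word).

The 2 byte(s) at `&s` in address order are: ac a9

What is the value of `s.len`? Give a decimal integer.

-346

[0]=0xac [1]=0xa9 (little-endian) → word 0xa9ac
ver [0+:6] = (word>>0) & 0x3f = 44
len [6+:10] = (word>>6) & 0x3ff = 678  ←
len signed 10b, MSB=1: 678 - 1024 = -346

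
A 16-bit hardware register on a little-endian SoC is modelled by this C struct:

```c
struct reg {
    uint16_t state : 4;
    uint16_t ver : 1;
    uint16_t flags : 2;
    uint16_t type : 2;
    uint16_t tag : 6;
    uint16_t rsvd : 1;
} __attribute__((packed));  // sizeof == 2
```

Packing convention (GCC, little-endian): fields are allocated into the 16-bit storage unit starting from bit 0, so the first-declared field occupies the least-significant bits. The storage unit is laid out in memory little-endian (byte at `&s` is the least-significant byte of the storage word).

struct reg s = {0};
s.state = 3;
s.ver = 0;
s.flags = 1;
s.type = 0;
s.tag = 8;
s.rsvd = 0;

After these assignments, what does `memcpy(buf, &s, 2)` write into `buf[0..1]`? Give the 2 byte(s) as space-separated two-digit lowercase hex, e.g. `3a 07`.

state:4 = 3 → 0x3 << 0 → word 0x0003
ver:1 = 0 → 0x0 << 4 → word 0x0003
flags:2 = 1 → 0x1 << 5 → word 0x0023
type:2 = 0 → 0x0 << 7 → word 0x0023
tag:6 = 8 → 0x8 << 9 → word 0x1023
rsvd:1 = 0 → 0x0 << 15 → word 0x1023
word = 0x1023 → little-endian bytes:
  [0]=0x23  [1]=0x10

23 10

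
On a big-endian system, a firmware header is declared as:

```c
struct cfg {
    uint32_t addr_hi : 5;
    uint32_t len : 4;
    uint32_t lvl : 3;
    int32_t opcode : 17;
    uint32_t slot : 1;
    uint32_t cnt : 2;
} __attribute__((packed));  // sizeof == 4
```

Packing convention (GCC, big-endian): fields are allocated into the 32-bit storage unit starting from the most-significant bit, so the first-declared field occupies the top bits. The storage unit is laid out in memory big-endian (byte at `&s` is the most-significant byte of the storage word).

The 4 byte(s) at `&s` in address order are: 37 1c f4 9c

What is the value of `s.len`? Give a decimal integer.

14

[0]=0x37 [1]=0x1c [2]=0xf4 [3]=0x9c (big-endian) → word 0x371cf49c
addr_hi:5 @ bit 27 → (0x371cf49c>>27)&0x1f = 0x6
len:4 @ bit 23 → (0x371cf49c>>23)&0xf = 0xe  ←
lvl:3 @ bit 20 → (0x371cf49c>>20)&0x7 = 0x1
opcode:17 @ bit 3 → (0x371cf49c>>3)&0x1ffff = 0x19e93
slot:1 @ bit 2 → (0x371cf49c>>2)&0x1 = 0x1
cnt:2 @ bit 0 → (0x371cf49c>>0)&0x3 = 0x0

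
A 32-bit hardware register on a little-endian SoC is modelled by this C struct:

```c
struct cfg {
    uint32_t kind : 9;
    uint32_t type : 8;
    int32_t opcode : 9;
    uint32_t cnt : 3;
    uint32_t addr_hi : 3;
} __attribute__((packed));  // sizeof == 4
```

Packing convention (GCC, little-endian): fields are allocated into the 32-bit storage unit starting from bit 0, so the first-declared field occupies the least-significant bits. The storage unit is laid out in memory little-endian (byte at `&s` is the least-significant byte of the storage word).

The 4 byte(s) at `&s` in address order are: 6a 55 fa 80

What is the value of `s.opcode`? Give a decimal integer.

125

[0]=0x6a [1]=0x55 [2]=0xfa [3]=0x80 (little-endian) → word 0x80fa556a
kind [0+:9] = (word>>0) & 0x1ff = 362
type [9+:8] = (word>>9) & 0xff = 42
opcode [17+:9] = (word>>17) & 0x1ff = 125  ←
cnt [26+:3] = (word>>26) & 0x7 = 0
addr_hi [29+:3] = (word>>29) & 0x7 = 4
opcode signed 9b, MSB=0: value = 125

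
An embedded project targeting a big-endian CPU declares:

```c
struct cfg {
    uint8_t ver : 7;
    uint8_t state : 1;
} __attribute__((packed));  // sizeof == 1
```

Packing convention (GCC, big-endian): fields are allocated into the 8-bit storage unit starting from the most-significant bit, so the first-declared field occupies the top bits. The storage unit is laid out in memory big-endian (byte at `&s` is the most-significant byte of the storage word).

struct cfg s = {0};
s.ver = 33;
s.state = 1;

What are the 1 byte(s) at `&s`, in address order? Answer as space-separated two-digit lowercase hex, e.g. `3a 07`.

ver:7 = 33 → 0x21 << 1 → word 0x42
state:1 = 1 → 0x1 << 0 → word 0x43
word = 0x43 → big-endian bytes:
  [0]=0x43

43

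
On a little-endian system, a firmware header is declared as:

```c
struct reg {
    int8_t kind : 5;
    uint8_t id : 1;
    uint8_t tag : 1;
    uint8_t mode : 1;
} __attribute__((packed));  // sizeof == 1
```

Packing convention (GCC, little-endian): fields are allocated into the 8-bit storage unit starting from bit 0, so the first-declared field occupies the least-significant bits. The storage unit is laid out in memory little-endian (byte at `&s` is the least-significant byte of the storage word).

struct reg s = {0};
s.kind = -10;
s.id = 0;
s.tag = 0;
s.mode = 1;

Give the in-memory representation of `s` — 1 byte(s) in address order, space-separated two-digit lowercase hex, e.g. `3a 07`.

96

kind:5 = -10 → 0x16 << 0 → word 0x16
id:1 = 0 → 0x0 << 5 → word 0x16
tag:1 = 0 → 0x0 << 6 → word 0x16
mode:1 = 1 → 0x1 << 7 → word 0x96
word = 0x96 → little-endian bytes:
  [0]=0x96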